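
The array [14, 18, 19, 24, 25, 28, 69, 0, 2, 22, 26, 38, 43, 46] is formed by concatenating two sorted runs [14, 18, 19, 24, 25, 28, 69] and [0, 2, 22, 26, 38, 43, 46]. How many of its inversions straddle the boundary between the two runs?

Count, for every r in R, how many entries of L exceed r:
r = 0: 14, 18, 19, 24, 25, 28, 69 → 7
r = 2: 14, 18, 19, 24, 25, 28, 69 → 7
r = 22: 24, 25, 28, 69 → 4
r = 26: 28, 69 → 2
r = 38: 69 → 1
r = 43: 69 → 1
r = 46: 69 → 1
Cross-inversions: 7 + 7 + 4 + 2 + 1 + 1 + 1 = 23

There are 23 split inversions.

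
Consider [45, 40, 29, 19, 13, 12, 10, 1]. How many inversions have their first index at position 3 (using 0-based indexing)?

4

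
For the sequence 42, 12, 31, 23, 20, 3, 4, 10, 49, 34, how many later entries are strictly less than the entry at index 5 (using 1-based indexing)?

3 such elements

The element at index 5 is 20.
Elements after it: 3, 4, 10, 49, 34
Those smaller than 20: 3, 4, 10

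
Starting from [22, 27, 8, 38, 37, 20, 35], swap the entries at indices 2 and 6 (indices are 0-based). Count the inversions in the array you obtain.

Inversions: 12

Positions 2 and 6 hold 8 and 35; after swapping, the array is [22, 27, 35, 38, 37, 20, 8].
For each element, count later entries that are smaller:
22: 2
27: 2
35: 2
38: 3
37: 2
20: 1
8: 0
Sum: 2 + 2 + 2 + 3 + 2 + 1 + 0 = 12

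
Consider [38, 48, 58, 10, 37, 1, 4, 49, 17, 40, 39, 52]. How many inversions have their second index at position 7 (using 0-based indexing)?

1

The element at index 7 is 49.
Elements before it: 38, 48, 58, 10, 37, 1, 4
Those larger than 49: 58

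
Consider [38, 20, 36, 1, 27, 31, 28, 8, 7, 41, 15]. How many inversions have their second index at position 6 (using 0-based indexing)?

The element at index 6 is 28.
Elements before it: 38, 20, 36, 1, 27, 31
Those larger than 28: 38, 36, 31

3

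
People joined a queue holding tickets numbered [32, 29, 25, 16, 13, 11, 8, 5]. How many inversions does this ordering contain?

28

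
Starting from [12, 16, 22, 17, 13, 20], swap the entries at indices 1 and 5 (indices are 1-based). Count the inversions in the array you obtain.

Positions 1 and 5 hold 12 and 13; after swapping, the array is [13, 16, 22, 17, 12, 20].
Sweep left to right; for each value list the smaller values that follow it:
13 → 12 → 1
16 → 12 → 1
22 → 17, 12, 20 → 3
17 → 12 → 1
12 → none → 0
20 → none → 0
Sum: 1 + 1 + 3 + 1 + 0 + 0 = 6

6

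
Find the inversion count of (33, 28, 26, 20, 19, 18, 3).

21 inversions

Sweep left to right; for each value list the smaller values that follow it:
33: 6
28: 5
26: 4
20: 3
19: 2
18: 1
3: 0
Sum: 6 + 5 + 4 + 3 + 2 + 1 + 0 = 21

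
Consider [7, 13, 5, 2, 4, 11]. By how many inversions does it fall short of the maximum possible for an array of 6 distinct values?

6 inversions short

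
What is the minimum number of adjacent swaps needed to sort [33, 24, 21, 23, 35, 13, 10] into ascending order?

Minimum adjacent swaps = number of inversions (each swap of adjacent out-of-order elements removes one inversion and no swap can remove more).
Count inversions — for each element, later elements that are smaller:
33: 24, 21, 23, 13, 10 → 5
24: 21, 23, 13, 10 → 4
21: 13, 10 → 2
23: 13, 10 → 2
35: 13, 10 → 2
13: 10 → 1
10: none → 0
Total inversions: 5 + 4 + 2 + 2 + 2 + 1 + 0 = 16

16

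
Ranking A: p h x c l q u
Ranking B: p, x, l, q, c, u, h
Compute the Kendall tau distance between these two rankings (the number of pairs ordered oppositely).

7

Assign each item its position (1..7) in the first ordering, then rewrite the second ordering as that position sequence:
positions: p→1, h→2, x→3, c→4, l→5, q→6, u→7
second ordering as positions: [1, 3, 5, 6, 4, 7, 2]
Discordant pairs = inversions in this position sequence.
1: 0
3: 2 → 1
5: 4, 2 → 2
6: 4, 2 → 2
4: 2 → 1
7: 2 → 1
2: 0
Total: 0 + 1 + 2 + 2 + 1 + 1 + 0 = 7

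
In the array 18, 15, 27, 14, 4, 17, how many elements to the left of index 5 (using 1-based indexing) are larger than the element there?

4

The element at index 5 is 4.
Elements before it: 18, 15, 27, 14
Those larger than 4: 18, 15, 27, 14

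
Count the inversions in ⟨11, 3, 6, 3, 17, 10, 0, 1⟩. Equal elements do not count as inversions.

Sweep left to right; for each value list the smaller values that follow it:
11: 6
3: 2
6: 3
3: 2
17: 3
10: 2
0: 0
1: 0
Sum: 6 + 2 + 3 + 2 + 3 + 2 + 0 + 0 = 18

18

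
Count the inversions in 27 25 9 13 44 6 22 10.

Inversions: 18

Element-by-element contributions:
27 → 25, 9, 13, 6, 22, 10 → 6
25 → 9, 13, 6, 22, 10 → 5
9 → 6 → 1
13 → 6, 10 → 2
44 → 6, 22, 10 → 3
6 → none → 0
22 → 10 → 1
10 → none → 0
Sum: 6 + 5 + 1 + 2 + 3 + 0 + 1 + 0 = 18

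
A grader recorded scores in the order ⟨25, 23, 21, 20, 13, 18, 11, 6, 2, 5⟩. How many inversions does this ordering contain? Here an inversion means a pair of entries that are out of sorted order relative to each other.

43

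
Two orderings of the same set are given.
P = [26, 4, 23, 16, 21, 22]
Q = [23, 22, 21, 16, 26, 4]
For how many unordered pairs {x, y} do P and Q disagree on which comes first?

There are 11 disagreeing pairs.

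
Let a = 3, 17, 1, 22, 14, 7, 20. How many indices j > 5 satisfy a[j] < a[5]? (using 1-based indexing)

1 such element

The element at index 5 is 14.
Elements after it: 7, 20
Those smaller than 14: 7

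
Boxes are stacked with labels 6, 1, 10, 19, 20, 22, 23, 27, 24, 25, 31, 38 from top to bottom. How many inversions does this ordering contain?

There are 3 out-of-order pairs.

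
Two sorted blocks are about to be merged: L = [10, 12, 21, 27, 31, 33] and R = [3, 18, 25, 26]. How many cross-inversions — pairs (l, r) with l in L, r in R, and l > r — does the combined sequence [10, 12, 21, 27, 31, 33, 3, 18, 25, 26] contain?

16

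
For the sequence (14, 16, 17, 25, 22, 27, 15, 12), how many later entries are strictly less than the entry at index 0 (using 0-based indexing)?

1 such element

The element at index 0 is 14.
Elements after it: 16, 17, 25, 22, 27, 15, 12
Those smaller than 14: 12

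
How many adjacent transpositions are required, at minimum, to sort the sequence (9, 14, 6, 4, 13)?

6 swaps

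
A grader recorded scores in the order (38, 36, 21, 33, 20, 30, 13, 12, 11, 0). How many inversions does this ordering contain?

Sweep left to right; for each value list the smaller values that follow it:
38 → 36, 21, 33, 20, 30, 13, 12, 11, 0 → 9
36 → 21, 33, 20, 30, 13, 12, 11, 0 → 8
21 → 20, 13, 12, 11, 0 → 5
33 → 20, 30, 13, 12, 11, 0 → 6
20 → 13, 12, 11, 0 → 4
30 → 13, 12, 11, 0 → 4
13 → 12, 11, 0 → 3
12 → 11, 0 → 2
11 → 0 → 1
0 → none → 0
Sum: 9 + 8 + 5 + 6 + 4 + 4 + 3 + 2 + 1 + 0 = 42

42 inversions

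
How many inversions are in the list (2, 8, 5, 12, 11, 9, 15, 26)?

4 out-of-order pairs

For each element, count later entries that are smaller:
2 → none → 0
8 → 5 → 1
5 → none → 0
12 → 11, 9 → 2
11 → 9 → 1
9 → none → 0
15 → none → 0
26 → none → 0
Sum: 0 + 1 + 0 + 2 + 1 + 0 + 0 + 0 = 4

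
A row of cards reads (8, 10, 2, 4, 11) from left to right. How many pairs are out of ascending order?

Inversions: 4

Out-of-order index pairs (0-indexed):
(0,2): 8 > 2
(0,3): 8 > 4
(1,2): 10 > 2
(1,3): 10 > 4
That's 4 pairs.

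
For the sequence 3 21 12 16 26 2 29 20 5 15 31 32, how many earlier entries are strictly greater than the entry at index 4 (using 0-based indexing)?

The element at index 4 is 26.
Elements before it: 3, 21, 12, 16
None of them are larger than 26.

0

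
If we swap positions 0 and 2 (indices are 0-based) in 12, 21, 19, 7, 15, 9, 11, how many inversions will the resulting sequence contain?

Positions 0 and 2 hold 12 and 19; after swapping, the array is [19, 21, 12, 7, 15, 9, 11].
Count, for each position, how many later elements it exceeds:
19 → 12, 7, 15, 9, 11 → 5
21 → 12, 7, 15, 9, 11 → 5
12 → 7, 9, 11 → 3
7 → none → 0
15 → 9, 11 → 2
9 → none → 0
11 → none → 0
Sum: 5 + 5 + 3 + 0 + 2 + 0 + 0 = 15

15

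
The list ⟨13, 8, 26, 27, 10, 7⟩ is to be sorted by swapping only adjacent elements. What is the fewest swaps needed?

9 swaps

The minimum number of adjacent swaps to sort an array equals its inversion count, since every such swap removes exactly one inversion.
Count inversions — for each element, later elements that are smaller:
13: 8, 10, 7 → 3
8: 7 → 1
26: 10, 7 → 2
27: 10, 7 → 2
10: 7 → 1
7: none → 0
Total inversions: 3 + 1 + 2 + 2 + 1 + 0 = 9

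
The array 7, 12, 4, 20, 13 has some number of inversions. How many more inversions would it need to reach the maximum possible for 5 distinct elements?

Maximum inversions for 5 distinct elements is C(5, 2) = 5·4/2 = 10.
Current inversions — for each element, count later smaller elements:
7: 1
12: 1
4: 0
20: 1
13: 0
Current total: 1 + 1 + 0 + 1 + 0 = 3
Shortfall: 10 − 3 = 7

7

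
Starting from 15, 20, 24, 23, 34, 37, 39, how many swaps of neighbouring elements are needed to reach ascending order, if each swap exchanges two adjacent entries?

The minimum number of adjacent swaps to sort an array equals its inversion count, since every such swap removes exactly one inversion.
Count inversions — for each element, later elements that are smaller:
15: none → 0
20: none → 0
24: 23 → 1
23: none → 0
34: none → 0
37: none → 0
39: none → 0
Total inversions: 0 + 0 + 1 + 0 + 0 + 0 + 0 = 1

1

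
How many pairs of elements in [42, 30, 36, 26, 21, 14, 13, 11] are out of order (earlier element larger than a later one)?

27

Sweep left to right; for each value list the smaller values that follow it:
42: 7
30: 5
36: 5
26: 4
21: 3
14: 2
13: 1
11: 0
Sum: 7 + 5 + 5 + 4 + 3 + 2 + 1 + 0 = 27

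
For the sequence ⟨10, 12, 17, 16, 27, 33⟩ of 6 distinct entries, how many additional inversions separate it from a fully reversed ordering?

14

Maximum inversions for 6 distinct elements is C(6, 2) = 6·5/2 = 15.
Current inversions — for each element, count later smaller elements:
10: 0
12: 0
17: 1
16: 0
27: 0
33: 0
Current total: 0 + 0 + 1 + 0 + 0 + 0 = 1
Shortfall: 15 − 1 = 14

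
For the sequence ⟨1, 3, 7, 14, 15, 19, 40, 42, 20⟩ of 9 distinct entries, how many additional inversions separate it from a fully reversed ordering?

34

Maximum inversions for 9 distinct elements is C(9, 2) = 9·8/2 = 36.
Current inversions — for each element, count later smaller elements:
1: 0
3: 0
7: 0
14: 0
15: 0
19: 0
40: 1
42: 1
20: 0
Current total: 0 + 0 + 0 + 0 + 0 + 0 + 1 + 1 + 0 = 2
Shortfall: 36 − 2 = 34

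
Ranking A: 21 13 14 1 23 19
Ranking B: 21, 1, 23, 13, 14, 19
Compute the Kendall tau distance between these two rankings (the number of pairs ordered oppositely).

4

Assign each item its position (1..6) in the first ordering, then rewrite the second ordering as that position sequence:
positions: 21→1, 13→2, 14→3, 1→4, 23→5, 19→6
second ordering as positions: [1, 4, 5, 2, 3, 6]
Discordant pairs = inversions in this position sequence.
1: 0
4: 2, 3 → 2
5: 2, 3 → 2
2: 0
3: 0
6: 0
Total: 0 + 2 + 2 + 0 + 0 + 0 = 4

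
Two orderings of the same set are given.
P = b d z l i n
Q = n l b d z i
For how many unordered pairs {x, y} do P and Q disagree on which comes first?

Assign each item its position (1..6) in the first ordering, then rewrite the second ordering as that position sequence:
positions: b→1, d→2, z→3, l→4, i→5, n→6
second ordering as positions: [6, 4, 1, 2, 3, 5]
Discordant pairs = inversions in this position sequence.
6: 4, 1, 2, 3, 5 → 5
4: 1, 2, 3 → 3
1: 0
2: 0
3: 0
5: 0
Total: 5 + 3 + 0 + 0 + 0 + 0 = 8

8 disagreeing pairs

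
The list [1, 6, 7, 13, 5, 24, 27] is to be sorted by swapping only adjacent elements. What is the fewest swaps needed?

3 swaps

The minimum number of adjacent swaps to sort an array equals its inversion count, since every such swap removes exactly one inversion.
Count inversions — for each element, later elements that are smaller:
1: none → 0
6: 5 → 1
7: 5 → 1
13: 5 → 1
5: none → 0
24: none → 0
27: none → 0
Total inversions: 0 + 1 + 1 + 1 + 0 + 0 + 0 = 3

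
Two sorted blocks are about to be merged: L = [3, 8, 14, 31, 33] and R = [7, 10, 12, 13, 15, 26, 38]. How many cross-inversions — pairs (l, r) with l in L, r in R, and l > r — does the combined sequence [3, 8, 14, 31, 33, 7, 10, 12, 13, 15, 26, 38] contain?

For each element r of the right run, count left-run elements greater than r:
r = 7: 8, 14, 31, 33 → 4
r = 10: 14, 31, 33 → 3
r = 12: 14, 31, 33 → 3
r = 13: 14, 31, 33 → 3
r = 15: 31, 33 → 2
r = 26: 31, 33 → 2
r = 38: none → 0
Cross-inversions: 4 + 3 + 3 + 3 + 2 + 2 + 0 = 17

17 cross-inversions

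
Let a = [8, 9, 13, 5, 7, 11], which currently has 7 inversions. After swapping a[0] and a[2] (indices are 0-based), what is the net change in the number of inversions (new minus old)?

+3

Positions 0 and 2 hold 8 and 13; after swapping, the array is [13, 9, 8, 5, 7, 11].
Sweep left to right; for each value list the smaller values that follow it:
13: 5
9: 3
8: 2
5: 0
7: 0
11: 0
Sum: 5 + 3 + 2 + 0 + 0 + 0 = 10
Change: 10 − 7 = +3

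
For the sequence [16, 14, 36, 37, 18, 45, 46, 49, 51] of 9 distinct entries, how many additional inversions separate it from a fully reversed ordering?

33

Maximum inversions for 9 distinct elements is C(9, 2) = 9·8/2 = 36.
Current inversions — for each element, count later smaller elements:
16: 1
14: 0
36: 1
37: 1
18: 0
45: 0
46: 0
49: 0
51: 0
Current total: 1 + 0 + 1 + 1 + 0 + 0 + 0 + 0 + 0 = 3
Shortfall: 36 − 3 = 33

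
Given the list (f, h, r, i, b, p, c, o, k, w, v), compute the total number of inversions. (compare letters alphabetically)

17

Sweep left to right; for each value list the smaller values that follow it:
f → b, c → 2
h → b, c → 2
r → i, b, p, c, o, k → 6
i → b, c → 2
b → none → 0
p → c, o, k → 3
c → none → 0
o → k → 1
k → none → 0
w → v → 1
v → none → 0
Sum: 2 + 2 + 6 + 2 + 0 + 3 + 0 + 1 + 0 + 1 + 0 = 17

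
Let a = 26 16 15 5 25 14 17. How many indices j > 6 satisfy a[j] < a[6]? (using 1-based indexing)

The element at index 6 is 14.
Elements after it: 17
None of them are smaller than 14.

0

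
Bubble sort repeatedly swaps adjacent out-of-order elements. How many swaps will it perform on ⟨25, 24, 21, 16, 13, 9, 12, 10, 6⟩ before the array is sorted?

34

Minimum adjacent swaps = number of inversions (each swap of adjacent out-of-order elements removes one inversion and no swap can remove more).
Count inversions — for each element, later elements that are smaller:
25: 24, 21, 16, 13, 9, 12, 10, 6 → 8
24: 21, 16, 13, 9, 12, 10, 6 → 7
21: 16, 13, 9, 12, 10, 6 → 6
16: 13, 9, 12, 10, 6 → 5
13: 9, 12, 10, 6 → 4
9: 6 → 1
12: 10, 6 → 2
10: 6 → 1
6: none → 0
Total inversions: 8 + 7 + 6 + 5 + 4 + 1 + 2 + 1 + 0 = 34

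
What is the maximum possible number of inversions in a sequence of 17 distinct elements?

136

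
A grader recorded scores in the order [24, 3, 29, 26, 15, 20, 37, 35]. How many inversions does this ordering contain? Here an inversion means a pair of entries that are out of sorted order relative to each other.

9

Sweep left to right; for each value list the smaller values that follow it:
24 → 3, 15, 20 → 3
3 → none → 0
29 → 26, 15, 20 → 3
26 → 15, 20 → 2
15 → none → 0
20 → none → 0
37 → 35 → 1
35 → none → 0
Sum: 3 + 0 + 3 + 2 + 0 + 0 + 1 + 0 = 9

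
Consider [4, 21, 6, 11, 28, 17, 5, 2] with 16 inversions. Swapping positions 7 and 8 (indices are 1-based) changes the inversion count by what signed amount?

Positions 7 and 8 hold 5 and 2; after swapping, the array is [4, 21, 6, 11, 28, 17, 2, 5].
Sweep left to right; for each value list the smaller values that follow it:
4: 1
21: 5
6: 2
11: 2
28: 3
17: 2
2: 0
5: 0
Sum: 1 + 5 + 2 + 2 + 3 + 2 + 0 + 0 = 15
Change: 15 − 16 = -1

-1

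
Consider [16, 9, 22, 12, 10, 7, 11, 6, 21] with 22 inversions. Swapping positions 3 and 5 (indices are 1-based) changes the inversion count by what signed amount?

Positions 3 and 5 hold 22 and 10; after swapping, the array is [16, 9, 10, 12, 22, 7, 11, 6, 21].
Element-by-element contributions:
16 → 9, 10, 12, 7, 11, 6 → 6
9 → 7, 6 → 2
10 → 7, 6 → 2
12 → 7, 11, 6 → 3
22 → 7, 11, 6, 21 → 4
7 → 6 → 1
11 → 6 → 1
6 → none → 0
21 → none → 0
Sum: 6 + 2 + 2 + 3 + 4 + 1 + 1 + 0 + 0 = 19
Change: 19 − 22 = -3

-3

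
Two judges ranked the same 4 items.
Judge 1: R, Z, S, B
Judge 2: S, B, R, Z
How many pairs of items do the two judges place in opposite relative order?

There are 4 discordant pairs.

Assign each item its position (1..4) in the first ordering, then rewrite the second ordering as that position sequence:
positions: R→1, Z→2, S→3, B→4
second ordering as positions: [3, 4, 1, 2]
Discordant pairs = inversions in this position sequence.
3: 1, 2 → 2
4: 1, 2 → 2
1: 0
2: 0
Total: 2 + 2 + 0 + 0 = 4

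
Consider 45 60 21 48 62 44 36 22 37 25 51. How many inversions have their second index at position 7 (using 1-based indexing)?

5

The element at index 7 is 36.
Elements before it: 45, 60, 21, 48, 62, 44
Those larger than 36: 45, 60, 48, 62, 44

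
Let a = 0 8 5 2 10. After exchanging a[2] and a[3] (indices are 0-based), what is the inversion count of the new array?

Positions 2 and 3 hold 5 and 2; after swapping, the array is [0, 8, 2, 5, 10].
Sweep left to right; for each value list the smaller values that follow it:
0 → none → 0
8 → 2, 5 → 2
2 → none → 0
5 → none → 0
10 → none → 0
Sum: 0 + 2 + 0 + 0 + 0 = 2

2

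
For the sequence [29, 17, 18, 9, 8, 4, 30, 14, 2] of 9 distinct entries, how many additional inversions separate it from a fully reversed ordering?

Maximum inversions for 9 distinct elements is C(9, 2) = 9·8/2 = 36.
Current inversions — for each element, count later smaller elements:
29: 7
17: 5
18: 5
9: 3
8: 2
4: 1
30: 2
14: 1
2: 0
Current total: 7 + 5 + 5 + 3 + 2 + 1 + 2 + 1 + 0 = 26
Shortfall: 36 − 26 = 10

10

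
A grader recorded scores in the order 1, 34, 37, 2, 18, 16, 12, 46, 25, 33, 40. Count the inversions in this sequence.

Element-by-element contributions:
1 → none → 0
34 → 2, 18, 16, 12, 25, 33 → 6
37 → 2, 18, 16, 12, 25, 33 → 6
2 → none → 0
18 → 16, 12 → 2
16 → 12 → 1
12 → none → 0
46 → 25, 33, 40 → 3
25 → none → 0
33 → none → 0
40 → none → 0
Sum: 0 + 6 + 6 + 0 + 2 + 1 + 0 + 3 + 0 + 0 + 0 = 18

There are 18 inversions.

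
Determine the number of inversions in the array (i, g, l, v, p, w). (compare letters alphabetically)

2 out-of-order pairs

For each element, count later entries that are smaller:
i → g → 1
g → none → 0
l → none → 0
v → p → 1
p → none → 0
w → none → 0
Sum: 1 + 0 + 0 + 1 + 0 + 0 = 2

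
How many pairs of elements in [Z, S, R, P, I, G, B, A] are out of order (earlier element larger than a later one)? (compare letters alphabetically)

For each element, count later entries that are smaller:
Z → S, R, P, I, G, B, A → 7
S → R, P, I, G, B, A → 6
R → P, I, G, B, A → 5
P → I, G, B, A → 4
I → G, B, A → 3
G → B, A → 2
B → A → 1
A → none → 0
Sum: 7 + 6 + 5 + 4 + 3 + 2 + 1 + 0 = 28

28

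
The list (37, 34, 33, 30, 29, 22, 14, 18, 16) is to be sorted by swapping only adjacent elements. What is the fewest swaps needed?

34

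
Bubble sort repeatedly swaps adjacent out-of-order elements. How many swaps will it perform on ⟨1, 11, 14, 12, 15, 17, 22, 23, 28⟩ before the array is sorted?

There is 1 adjacent swap.

Each adjacent swap fixes exactly one inversion, so the minimum swap count equals the number of inversions.
Count inversions — for each element, later elements that are smaller:
1: none → 0
11: none → 0
14: 12 → 1
12: none → 0
15: none → 0
17: none → 0
22: none → 0
23: none → 0
28: none → 0
Total inversions: 0 + 0 + 1 + 0 + 0 + 0 + 0 + 0 + 0 = 1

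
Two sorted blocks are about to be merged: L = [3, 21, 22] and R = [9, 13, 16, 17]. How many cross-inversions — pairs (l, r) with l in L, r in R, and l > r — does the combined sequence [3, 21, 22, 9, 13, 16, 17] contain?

Split inversions: 8

For each element r of the right run, count left-run elements greater than r:
r = 9: 21, 22 → 2
r = 13: 21, 22 → 2
r = 16: 21, 22 → 2
r = 17: 21, 22 → 2
Cross-inversions: 2 + 2 + 2 + 2 = 8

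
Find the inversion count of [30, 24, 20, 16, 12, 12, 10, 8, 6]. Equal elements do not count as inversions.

There are 35 out-of-order pairs.

For each element, count later entries that are smaller:
30 → 24, 20, 16, 12, 12, 10, 8, 6 → 8
24 → 20, 16, 12, 12, 10, 8, 6 → 7
20 → 16, 12, 12, 10, 8, 6 → 6
16 → 12, 12, 10, 8, 6 → 5
12 → 10, 8, 6 → 3
12 → 10, 8, 6 → 3
10 → 8, 6 → 2
8 → 6 → 1
6 → none → 0
Sum: 8 + 7 + 6 + 5 + 3 + 3 + 2 + 1 + 0 = 35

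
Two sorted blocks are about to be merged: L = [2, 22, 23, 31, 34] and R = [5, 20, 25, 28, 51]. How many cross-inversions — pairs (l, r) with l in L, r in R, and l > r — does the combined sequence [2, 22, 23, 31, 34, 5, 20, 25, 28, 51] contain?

Count, for every r in R, how many entries of L exceed r:
r = 5: 22, 23, 31, 34 → 4
r = 20: 22, 23, 31, 34 → 4
r = 25: 31, 34 → 2
r = 28: 31, 34 → 2
r = 51: none → 0
Cross-inversions: 4 + 4 + 2 + 2 + 0 = 12

12 split inversions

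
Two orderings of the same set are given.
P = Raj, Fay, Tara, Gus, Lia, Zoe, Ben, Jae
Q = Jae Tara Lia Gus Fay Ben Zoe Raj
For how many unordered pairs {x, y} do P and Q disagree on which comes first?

Assign each item its position (1..8) in the first ordering, then rewrite the second ordering as that position sequence:
positions: Raj→1, Fay→2, Tara→3, Gus→4, Lia→5, Zoe→6, Ben→7, Jae→8
second ordering as positions: [8, 3, 5, 4, 2, 7, 6, 1]
Discordant pairs = inversions in this position sequence.
8: 3, 5, 4, 2, 7, 6, 1 → 7
3: 2, 1 → 2
5: 4, 2, 1 → 3
4: 2, 1 → 2
2: 1 → 1
7: 6, 1 → 2
6: 1 → 1
1: 0
Total: 7 + 2 + 3 + 2 + 1 + 2 + 1 + 0 = 18

18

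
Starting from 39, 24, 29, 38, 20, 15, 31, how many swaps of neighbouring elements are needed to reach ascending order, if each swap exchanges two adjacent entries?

There are 14 adjacent swaps.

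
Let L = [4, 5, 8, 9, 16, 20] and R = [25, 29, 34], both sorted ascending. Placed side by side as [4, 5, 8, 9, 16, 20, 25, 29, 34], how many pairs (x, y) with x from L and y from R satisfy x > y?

0

Take each right-half value and tally the left-half values above it:
r = 25: none → 0
r = 29: none → 0
r = 34: none → 0
Cross-inversions: 0 + 0 + 0 = 0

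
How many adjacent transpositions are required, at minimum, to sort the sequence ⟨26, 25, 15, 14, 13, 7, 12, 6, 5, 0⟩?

Each adjacent swap fixes exactly one inversion, so the minimum swap count equals the number of inversions.
Count inversions — for each element, later elements that are smaller:
26: 25, 15, 14, 13, 7, 12, 6, 5, 0 → 9
25: 15, 14, 13, 7, 12, 6, 5, 0 → 8
15: 14, 13, 7, 12, 6, 5, 0 → 7
14: 13, 7, 12, 6, 5, 0 → 6
13: 7, 12, 6, 5, 0 → 5
7: 6, 5, 0 → 3
12: 6, 5, 0 → 3
6: 5, 0 → 2
5: 0 → 1
0: none → 0
Total inversions: 9 + 8 + 7 + 6 + 5 + 3 + 3 + 2 + 1 + 0 = 44

Swaps: 44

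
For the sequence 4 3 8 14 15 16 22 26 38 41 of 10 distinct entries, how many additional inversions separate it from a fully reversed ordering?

44 inversions short

Maximum inversions for 10 distinct elements is C(10, 2) = 10·9/2 = 45.
Current inversions — for each element, count later smaller elements:
4: 1
3: 0
8: 0
14: 0
15: 0
16: 0
22: 0
26: 0
38: 0
41: 0
Current total: 1 + 0 + 0 + 0 + 0 + 0 + 0 + 0 + 0 + 0 = 1
Shortfall: 45 − 1 = 44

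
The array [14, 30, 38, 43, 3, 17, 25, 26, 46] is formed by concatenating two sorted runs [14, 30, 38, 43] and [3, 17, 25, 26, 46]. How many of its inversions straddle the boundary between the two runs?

Take each right-half value and tally the left-half values above it:
r = 3: 14, 30, 38, 43 → 4
r = 17: 30, 38, 43 → 3
r = 25: 30, 38, 43 → 3
r = 26: 30, 38, 43 → 3
r = 46: none → 0
Cross-inversions: 4 + 3 + 3 + 3 + 0 = 13

There are 13 cross-inversions.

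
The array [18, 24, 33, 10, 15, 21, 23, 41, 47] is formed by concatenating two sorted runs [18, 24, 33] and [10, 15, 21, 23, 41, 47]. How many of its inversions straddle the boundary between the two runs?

10 cross-inversions

Count, for every r in R, how many entries of L exceed r:
r = 10: 18, 24, 33 → 3
r = 15: 18, 24, 33 → 3
r = 21: 24, 33 → 2
r = 23: 24, 33 → 2
r = 41: none → 0
r = 47: none → 0
Cross-inversions: 3 + 3 + 2 + 2 + 0 + 0 = 10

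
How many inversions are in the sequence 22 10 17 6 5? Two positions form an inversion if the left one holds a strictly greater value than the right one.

9

Count, for each position, how many later elements it exceeds:
22 → 10, 17, 6, 5 → 4
10 → 6, 5 → 2
17 → 6, 5 → 2
6 → 5 → 1
5 → none → 0
Sum: 4 + 2 + 2 + 1 + 0 = 9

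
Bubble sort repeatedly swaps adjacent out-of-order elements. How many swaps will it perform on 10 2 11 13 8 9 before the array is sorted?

Minimum adjacent swaps = number of inversions (each swap of adjacent out-of-order elements removes one inversion and no swap can remove more).
Count inversions — for each element, later elements that are smaller:
10: 2, 8, 9 → 3
2: none → 0
11: 8, 9 → 2
13: 8, 9 → 2
8: none → 0
9: none → 0
Total inversions: 3 + 0 + 2 + 2 + 0 + 0 = 7

7 adjacent swaps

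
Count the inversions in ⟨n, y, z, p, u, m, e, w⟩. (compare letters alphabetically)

Inversions: 17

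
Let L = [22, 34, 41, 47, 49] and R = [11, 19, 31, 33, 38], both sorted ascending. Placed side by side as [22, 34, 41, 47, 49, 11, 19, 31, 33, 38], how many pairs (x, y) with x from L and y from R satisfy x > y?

21 split inversions

Take each right-half value and tally the left-half values above it:
r = 11: 22, 34, 41, 47, 49 → 5
r = 19: 22, 34, 41, 47, 49 → 5
r = 31: 34, 41, 47, 49 → 4
r = 33: 34, 41, 47, 49 → 4
r = 38: 41, 47, 49 → 3
Cross-inversions: 5 + 5 + 4 + 4 + 3 = 21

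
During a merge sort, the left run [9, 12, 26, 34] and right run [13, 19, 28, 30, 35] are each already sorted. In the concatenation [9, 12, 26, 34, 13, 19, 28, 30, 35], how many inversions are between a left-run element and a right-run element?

Count, for every r in R, how many entries of L exceed r:
r = 13: 26, 34 → 2
r = 19: 26, 34 → 2
r = 28: 34 → 1
r = 30: 34 → 1
r = 35: none → 0
Cross-inversions: 2 + 2 + 1 + 1 + 0 = 6

6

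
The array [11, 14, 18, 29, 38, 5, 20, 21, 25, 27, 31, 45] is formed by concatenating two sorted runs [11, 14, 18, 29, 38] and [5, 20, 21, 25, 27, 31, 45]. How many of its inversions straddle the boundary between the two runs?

For each element r of the right run, count left-run elements greater than r:
r = 5: 11, 14, 18, 29, 38 → 5
r = 20: 29, 38 → 2
r = 21: 29, 38 → 2
r = 25: 29, 38 → 2
r = 27: 29, 38 → 2
r = 31: 38 → 1
r = 45: none → 0
Cross-inversions: 5 + 2 + 2 + 2 + 2 + 1 + 0 = 14

14 split inversions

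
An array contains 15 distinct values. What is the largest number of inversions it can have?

105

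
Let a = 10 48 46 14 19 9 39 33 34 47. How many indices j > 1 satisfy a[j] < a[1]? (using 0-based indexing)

8 such elements

The element at index 1 is 48.
Elements after it: 46, 14, 19, 9, 39, 33, 34, 47
Those smaller than 48: 46, 14, 19, 9, 39, 33, 34, 47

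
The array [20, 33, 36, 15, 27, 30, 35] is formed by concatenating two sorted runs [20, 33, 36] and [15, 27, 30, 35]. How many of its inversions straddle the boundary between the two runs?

For each element r of the right run, count left-run elements greater than r:
r = 15: 20, 33, 36 → 3
r = 27: 33, 36 → 2
r = 30: 33, 36 → 2
r = 35: 36 → 1
Cross-inversions: 3 + 2 + 2 + 1 = 8

8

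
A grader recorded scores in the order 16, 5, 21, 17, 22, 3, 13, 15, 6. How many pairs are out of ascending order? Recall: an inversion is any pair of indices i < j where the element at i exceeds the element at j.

For each element, count later entries that are smaller:
16: 5
5: 1
21: 5
17: 4
22: 4
3: 0
13: 1
15: 1
6: 0
Sum: 5 + 1 + 5 + 4 + 4 + 0 + 1 + 1 + 0 = 21

21 inversions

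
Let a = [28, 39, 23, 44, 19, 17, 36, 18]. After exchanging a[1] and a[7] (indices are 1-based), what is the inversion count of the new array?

Positions 1 and 7 hold 28 and 36; after swapping, the array is [36, 39, 23, 44, 19, 17, 28, 18].
Sweep left to right; for each value list the smaller values that follow it:
36 → 23, 19, 17, 28, 18 → 5
39 → 23, 19, 17, 28, 18 → 5
23 → 19, 17, 18 → 3
44 → 19, 17, 28, 18 → 4
19 → 17, 18 → 2
17 → none → 0
28 → 18 → 1
18 → none → 0
Sum: 5 + 5 + 3 + 4 + 2 + 0 + 1 + 0 = 20

20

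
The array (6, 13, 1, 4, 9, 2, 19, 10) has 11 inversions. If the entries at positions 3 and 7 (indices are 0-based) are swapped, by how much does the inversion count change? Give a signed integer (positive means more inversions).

Positions 3 and 7 hold 4 and 10; after swapping, the array is [6, 13, 1, 10, 9, 2, 19, 4].
Element-by-element contributions:
6 → 1, 2, 4 → 3
13 → 1, 10, 9, 2, 4 → 5
1 → none → 0
10 → 9, 2, 4 → 3
9 → 2, 4 → 2
2 → none → 0
19 → 4 → 1
4 → none → 0
Sum: 3 + 5 + 0 + 3 + 2 + 0 + 1 + 0 = 14
Change: 14 − 11 = +3

+3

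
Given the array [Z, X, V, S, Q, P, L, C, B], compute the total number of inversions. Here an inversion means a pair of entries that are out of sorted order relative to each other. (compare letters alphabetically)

Sweep left to right; for each value list the smaller values that follow it:
Z → X, V, S, Q, P, L, C, B → 8
X → V, S, Q, P, L, C, B → 7
V → S, Q, P, L, C, B → 6
S → Q, P, L, C, B → 5
Q → P, L, C, B → 4
P → L, C, B → 3
L → C, B → 2
C → B → 1
B → none → 0
Sum: 8 + 7 + 6 + 5 + 4 + 3 + 2 + 1 + 0 = 36

36 inversions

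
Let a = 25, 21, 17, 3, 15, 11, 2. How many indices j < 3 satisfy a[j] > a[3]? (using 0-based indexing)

The element at index 3 is 3.
Elements before it: 25, 21, 17
Those larger than 3: 25, 21, 17

3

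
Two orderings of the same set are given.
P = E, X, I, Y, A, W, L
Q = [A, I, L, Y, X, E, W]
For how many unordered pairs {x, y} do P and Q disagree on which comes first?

Assign each item its position (1..7) in the first ordering, then rewrite the second ordering as that position sequence:
positions: E→1, X→2, I→3, Y→4, A→5, W→6, L→7
second ordering as positions: [5, 3, 7, 4, 2, 1, 6]
Discordant pairs = inversions in this position sequence.
5: 3, 4, 2, 1 → 4
3: 2, 1 → 2
7: 4, 2, 1, 6 → 4
4: 2, 1 → 2
2: 1 → 1
1: 0
6: 0
Total: 4 + 2 + 4 + 2 + 1 + 0 + 0 = 13

13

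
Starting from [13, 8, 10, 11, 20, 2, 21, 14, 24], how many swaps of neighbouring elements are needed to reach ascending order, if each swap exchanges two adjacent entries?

10

Each adjacent swap fixes exactly one inversion, so the minimum swap count equals the number of inversions.
Count inversions — for each element, later elements that are smaller:
13: 8, 10, 11, 2 → 4
8: 2 → 1
10: 2 → 1
11: 2 → 1
20: 2, 14 → 2
2: none → 0
21: 14 → 1
14: none → 0
24: none → 0
Total inversions: 4 + 1 + 1 + 1 + 2 + 0 + 1 + 0 + 0 = 10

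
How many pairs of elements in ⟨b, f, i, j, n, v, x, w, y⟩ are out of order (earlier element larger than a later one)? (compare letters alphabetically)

There is 1 out-of-order pair.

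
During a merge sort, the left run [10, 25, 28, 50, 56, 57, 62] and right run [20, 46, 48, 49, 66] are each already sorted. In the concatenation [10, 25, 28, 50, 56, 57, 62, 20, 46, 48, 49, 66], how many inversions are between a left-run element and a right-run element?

18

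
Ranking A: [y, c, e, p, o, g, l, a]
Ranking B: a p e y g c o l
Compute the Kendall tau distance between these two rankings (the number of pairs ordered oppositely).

Assign each item its position (1..8) in the first ordering, then rewrite the second ordering as that position sequence:
positions: y→1, c→2, e→3, p→4, o→5, g→6, l→7, a→8
second ordering as positions: [8, 4, 3, 1, 6, 2, 5, 7]
Discordant pairs = inversions in this position sequence.
8: 4, 3, 1, 6, 2, 5, 7 → 7
4: 3, 1, 2 → 3
3: 1, 2 → 2
1: 0
6: 2, 5 → 2
2: 0
5: 0
7: 0
Total: 7 + 3 + 2 + 0 + 2 + 0 + 0 + 0 = 14

14 discordant pairs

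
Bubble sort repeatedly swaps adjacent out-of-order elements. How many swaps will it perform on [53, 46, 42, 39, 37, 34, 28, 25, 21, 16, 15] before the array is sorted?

The minimum number of adjacent swaps to sort an array equals its inversion count, since every such swap removes exactly one inversion.
Count inversions — for each element, later elements that are smaller:
53: 46, 42, 39, 37, 34, 28, 25, 21, 16, 15 → 10
46: 42, 39, 37, 34, 28, 25, 21, 16, 15 → 9
42: 39, 37, 34, 28, 25, 21, 16, 15 → 8
39: 37, 34, 28, 25, 21, 16, 15 → 7
37: 34, 28, 25, 21, 16, 15 → 6
34: 28, 25, 21, 16, 15 → 5
28: 25, 21, 16, 15 → 4
25: 21, 16, 15 → 3
21: 16, 15 → 2
16: 15 → 1
15: none → 0
Total inversions: 10 + 9 + 8 + 7 + 6 + 5 + 4 + 3 + 2 + 1 + 0 = 55

55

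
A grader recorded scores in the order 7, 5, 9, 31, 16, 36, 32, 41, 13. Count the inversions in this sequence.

Out-of-order pairs: 8

Count, for each position, how many later elements it exceeds:
7 → 5 → 1
5 → none → 0
9 → none → 0
31 → 16, 13 → 2
16 → 13 → 1
36 → 32, 13 → 2
32 → 13 → 1
41 → 13 → 1
13 → none → 0
Sum: 1 + 0 + 0 + 2 + 1 + 2 + 1 + 1 + 0 = 8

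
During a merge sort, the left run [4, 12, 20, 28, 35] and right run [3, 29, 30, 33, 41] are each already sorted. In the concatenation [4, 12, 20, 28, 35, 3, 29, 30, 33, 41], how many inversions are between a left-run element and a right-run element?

8

Count, for every r in R, how many entries of L exceed r:
r = 3: 4, 12, 20, 28, 35 → 5
r = 29: 35 → 1
r = 30: 35 → 1
r = 33: 35 → 1
r = 41: none → 0
Cross-inversions: 5 + 1 + 1 + 1 + 0 = 8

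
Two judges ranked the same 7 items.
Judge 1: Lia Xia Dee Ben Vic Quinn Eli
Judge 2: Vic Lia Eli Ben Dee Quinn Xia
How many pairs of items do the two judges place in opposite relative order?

Assign each item its position (1..7) in the first ordering, then rewrite the second ordering as that position sequence:
positions: Lia→1, Xia→2, Dee→3, Ben→4, Vic→5, Quinn→6, Eli→7
second ordering as positions: [5, 1, 7, 4, 3, 6, 2]
Discordant pairs = inversions in this position sequence.
5: 1, 4, 3, 2 → 4
1: 0
7: 4, 3, 6, 2 → 4
4: 3, 2 → 2
3: 2 → 1
6: 2 → 1
2: 0
Total: 4 + 0 + 4 + 2 + 1 + 1 + 0 = 12

12 discordant pairs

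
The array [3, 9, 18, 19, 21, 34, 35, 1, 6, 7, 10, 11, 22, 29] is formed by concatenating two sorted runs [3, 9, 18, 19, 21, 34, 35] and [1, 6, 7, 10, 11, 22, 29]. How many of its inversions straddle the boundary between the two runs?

Take each right-half value and tally the left-half values above it:
r = 1: 3, 9, 18, 19, 21, 34, 35 → 7
r = 6: 9, 18, 19, 21, 34, 35 → 6
r = 7: 9, 18, 19, 21, 34, 35 → 6
r = 10: 18, 19, 21, 34, 35 → 5
r = 11: 18, 19, 21, 34, 35 → 5
r = 22: 34, 35 → 2
r = 29: 34, 35 → 2
Cross-inversions: 7 + 6 + 6 + 5 + 5 + 2 + 2 = 33

33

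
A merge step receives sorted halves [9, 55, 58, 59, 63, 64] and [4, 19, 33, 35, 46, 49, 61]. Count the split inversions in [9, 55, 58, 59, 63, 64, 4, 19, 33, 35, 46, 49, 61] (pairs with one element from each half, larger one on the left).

Count, for every r in R, how many entries of L exceed r:
r = 4: 9, 55, 58, 59, 63, 64 → 6
r = 19: 55, 58, 59, 63, 64 → 5
r = 33: 55, 58, 59, 63, 64 → 5
r = 35: 55, 58, 59, 63, 64 → 5
r = 46: 55, 58, 59, 63, 64 → 5
r = 49: 55, 58, 59, 63, 64 → 5
r = 61: 63, 64 → 2
Cross-inversions: 6 + 5 + 5 + 5 + 5 + 5 + 2 = 33

Cross-inversions: 33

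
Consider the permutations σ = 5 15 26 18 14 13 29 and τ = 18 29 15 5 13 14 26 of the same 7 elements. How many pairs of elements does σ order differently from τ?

Assign each item its position (1..7) in the first ordering, then rewrite the second ordering as that position sequence:
positions: 5→1, 15→2, 26→3, 18→4, 14→5, 13→6, 29→7
second ordering as positions: [4, 7, 2, 1, 6, 5, 3]
Discordant pairs = inversions in this position sequence.
4: 2, 1, 3 → 3
7: 2, 1, 6, 5, 3 → 5
2: 1 → 1
1: 0
6: 5, 3 → 2
5: 3 → 1
3: 0
Total: 3 + 5 + 1 + 0 + 2 + 1 + 0 = 12

There are 12 discordant pairs.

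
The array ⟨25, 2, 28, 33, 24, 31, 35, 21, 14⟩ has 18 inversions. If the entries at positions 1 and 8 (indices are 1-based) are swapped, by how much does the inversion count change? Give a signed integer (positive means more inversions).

Positions 1 and 8 hold 25 and 21; after swapping, the array is [21, 2, 28, 33, 24, 31, 35, 25, 14].
Count, for each position, how many later elements it exceeds:
21 → 2, 14 → 2
2 → none → 0
28 → 24, 25, 14 → 3
33 → 24, 31, 25, 14 → 4
24 → 14 → 1
31 → 25, 14 → 2
35 → 25, 14 → 2
25 → 14 → 1
14 → none → 0
Sum: 2 + 0 + 3 + 4 + 1 + 2 + 2 + 1 + 0 = 15
Change: 15 − 18 = -3

-3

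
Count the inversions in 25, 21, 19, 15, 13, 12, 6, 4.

28

Count, for each position, how many later elements it exceeds:
25: 7
21: 6
19: 5
15: 4
13: 3
12: 2
6: 1
4: 0
Sum: 7 + 6 + 5 + 4 + 3 + 2 + 1 + 0 = 28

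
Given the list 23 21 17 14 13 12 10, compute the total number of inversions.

Count, for each position, how many later elements it exceeds:
23 → 21, 17, 14, 13, 12, 10 → 6
21 → 17, 14, 13, 12, 10 → 5
17 → 14, 13, 12, 10 → 4
14 → 13, 12, 10 → 3
13 → 12, 10 → 2
12 → 10 → 1
10 → none → 0
Sum: 6 + 5 + 4 + 3 + 2 + 1 + 0 = 21

Out-of-order pairs: 21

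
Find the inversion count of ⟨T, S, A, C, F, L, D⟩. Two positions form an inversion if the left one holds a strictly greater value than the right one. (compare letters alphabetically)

Element-by-element contributions:
T: 6
S: 5
A: 0
C: 0
F: 1
L: 1
D: 0
Sum: 6 + 5 + 0 + 0 + 1 + 1 + 0 = 13

13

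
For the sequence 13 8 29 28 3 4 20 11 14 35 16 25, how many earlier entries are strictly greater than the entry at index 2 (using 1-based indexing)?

1

The element at index 2 is 8.
Elements before it: 13
Those larger than 8: 13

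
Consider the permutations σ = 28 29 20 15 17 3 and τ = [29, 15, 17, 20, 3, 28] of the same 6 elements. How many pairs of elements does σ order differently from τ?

There are 7 discordant pairs.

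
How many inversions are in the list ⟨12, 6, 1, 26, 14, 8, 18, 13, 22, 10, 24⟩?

Count, for each position, how many later elements it exceeds:
12: 4
6: 1
1: 0
26: 7
14: 3
8: 0
18: 2
13: 1
22: 1
10: 0
24: 0
Sum: 4 + 1 + 0 + 7 + 3 + 0 + 2 + 1 + 1 + 0 + 0 = 19

19 inversions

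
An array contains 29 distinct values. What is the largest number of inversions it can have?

406

A reversed (strictly descending) arrangement makes every pair an inversion, giving C(29, 2) inversions.
C(29, 2) = 29·28/2 = 406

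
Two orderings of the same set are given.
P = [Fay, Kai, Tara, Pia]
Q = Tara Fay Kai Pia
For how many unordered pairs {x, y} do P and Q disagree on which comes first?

Assign each item its position (1..4) in the first ordering, then rewrite the second ordering as that position sequence:
positions: Fay→1, Kai→2, Tara→3, Pia→4
second ordering as positions: [3, 1, 2, 4]
Discordant pairs = inversions in this position sequence.
3: 1, 2 → 2
1: 0
2: 0
4: 0
Total: 2 + 0 + 0 + 0 = 2

2 disagreeing pairs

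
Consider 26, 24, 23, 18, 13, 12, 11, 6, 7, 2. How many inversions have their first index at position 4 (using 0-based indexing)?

5 such elements

The element at index 4 is 13.
Elements after it: 12, 11, 6, 7, 2
Those smaller than 13: 12, 11, 6, 7, 2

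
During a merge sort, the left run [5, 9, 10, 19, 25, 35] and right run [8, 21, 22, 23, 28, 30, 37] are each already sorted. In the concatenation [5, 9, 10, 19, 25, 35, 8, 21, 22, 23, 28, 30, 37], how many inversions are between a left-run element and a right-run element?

13 split inversions

Take each right-half value and tally the left-half values above it:
r = 8: 9, 10, 19, 25, 35 → 5
r = 21: 25, 35 → 2
r = 22: 25, 35 → 2
r = 23: 25, 35 → 2
r = 28: 35 → 1
r = 30: 35 → 1
r = 37: none → 0
Cross-inversions: 5 + 2 + 2 + 2 + 1 + 1 + 0 = 13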